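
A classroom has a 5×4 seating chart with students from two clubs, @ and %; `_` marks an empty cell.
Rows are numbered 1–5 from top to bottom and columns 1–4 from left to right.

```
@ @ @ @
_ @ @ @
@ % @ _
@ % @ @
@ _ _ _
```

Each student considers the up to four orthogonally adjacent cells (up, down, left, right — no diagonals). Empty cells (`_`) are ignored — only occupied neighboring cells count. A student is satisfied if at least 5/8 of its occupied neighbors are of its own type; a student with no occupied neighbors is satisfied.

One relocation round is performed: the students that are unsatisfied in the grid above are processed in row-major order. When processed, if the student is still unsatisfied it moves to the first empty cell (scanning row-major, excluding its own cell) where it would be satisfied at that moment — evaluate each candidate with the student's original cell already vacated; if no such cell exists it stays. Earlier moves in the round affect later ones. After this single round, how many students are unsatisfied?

Initially unsatisfied (in order): (3,1), (3,2), (4,2).
  (3,1) → (2,1).
  (3,2): no empty cell satisfies it; stays.
  (4,2): no empty cell satisfies it; stays.
Resulting grid:
@ @ @ @
@ @ @ @
_ % @ _
@ % @ @
@ _ _ _
Unsatisfied now: (3,2), (4,1), (4,2).

3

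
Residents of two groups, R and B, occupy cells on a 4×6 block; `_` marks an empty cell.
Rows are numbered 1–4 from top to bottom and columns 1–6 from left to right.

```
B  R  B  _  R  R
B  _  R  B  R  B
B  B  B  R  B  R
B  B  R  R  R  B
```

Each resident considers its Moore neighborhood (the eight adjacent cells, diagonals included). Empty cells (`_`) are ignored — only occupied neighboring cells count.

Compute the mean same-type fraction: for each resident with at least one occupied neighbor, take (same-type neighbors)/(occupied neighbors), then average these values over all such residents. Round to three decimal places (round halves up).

Row 1: (1,1)B 1/2 · (1,2)R 1/4 · (1,3)B 1/3 · (1,5)R 2/4 · (1,6)R 2/3
Row 2: (2,1)B 3/4 · (2,3)R 2/6 · (2,4)B 3/7 · (2,5)R 4/7 · (2,6)B 1/5
Row 3: (3,1)B 4/4 · (3,2)B 5/7 · (3,3)B 3/7 · (3,4)R 5/8 · (3,5)B 3/8 · (3,6)R 2/5
Row 4: (4,1)B 3/3 · (4,2)B 4/5 · (4,3)R 2/5 · (4,4)R 3/5 · (4,5)R 3/5 · (4,6)B 1/3
Sum over 22 residents: 1/2 + 1/4 + 1/3 + 2/4 + 2/3 + 3/4 + 2/6 + 3/7 + 4/7 + 1/5 + 4/4 + 5/7 + 3/7 + 5/8 + 3/8 + 2/5 + 3/3 + 4/5 + 2/5 + 3/5 + 3/5 + 1/3 = 248/21; mean = 248/21 ÷ 22 = 124/231 = 0.536796… → 0.537.

0.537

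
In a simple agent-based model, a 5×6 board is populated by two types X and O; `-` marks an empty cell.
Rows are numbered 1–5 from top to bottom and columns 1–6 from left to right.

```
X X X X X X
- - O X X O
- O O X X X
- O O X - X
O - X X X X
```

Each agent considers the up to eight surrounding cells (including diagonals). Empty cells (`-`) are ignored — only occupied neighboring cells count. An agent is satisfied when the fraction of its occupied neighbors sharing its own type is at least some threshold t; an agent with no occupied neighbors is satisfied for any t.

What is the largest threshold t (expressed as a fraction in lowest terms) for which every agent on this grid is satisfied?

0/1

(1,1)X 1/1
(1,2)X 2/3
(1,3)X 3/4
(1,4)X 4/5
(1,5)X 4/5
(1,6)X 2/3
(2,3)O 2/7
(2,4)X 6/8
(2,5)X 7/8
(2,6)O 0/5
(3,2)O 4/4
(3,3)O 4/7
(3,4)X 4/7
(3,5)X 6/7
(3,6)X 3/4
(4,2)O 4/5
(4,3)O 3/7
(4,4)X 5/7
(4,6)X 4/4
(5,1)O 1/1
(5,3)X 2/4
(5,4)X 3/4
(5,5)X 4/4
(5,6)X 2/2
The smallest same-type fraction is 0/5 at (2,6), which reduces to 0/1. Any threshold above that leaves this agent unsatisfied.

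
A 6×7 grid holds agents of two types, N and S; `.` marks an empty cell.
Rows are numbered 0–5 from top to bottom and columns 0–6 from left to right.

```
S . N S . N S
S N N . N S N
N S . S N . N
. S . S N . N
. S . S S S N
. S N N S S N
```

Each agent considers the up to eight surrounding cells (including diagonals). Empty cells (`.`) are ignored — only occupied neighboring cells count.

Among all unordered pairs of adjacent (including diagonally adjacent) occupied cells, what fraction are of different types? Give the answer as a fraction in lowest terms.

Scan each occupied cell's neighbors to the right and below (and the two forward diagonals) so each pair is counted once.
Row 0: S(0,0)–S(1,0)= S(0,0)–N(1,1)≠ N(0,2)–S(0,3)≠ N(0,2)–N(1,2)= N(0,2)–N(1,1)= S(0,3)–N(1,4)≠ S(0,3)–N(1,2)≠ N(0,5)–S(0,6)≠ N(0,5)–S(1,5)≠ N(0,5)–N(1,6)= N(0,5)–N(1,4)= S(0,6)–N(1,6)≠ S(0,6)–S(1,5)=  → 7/13 unlike.
Row 1: S(1,0)–N(1,1)≠ S(1,0)–N(2,0)≠ S(1,0)–S(2,1)= N(1,1)–N(1,2)= N(1,1)–S(2,1)≠ N(1,1)–N(2,0)= N(1,2)–S(2,3)≠ N(1,2)–S(2,1)≠ N(1,4)–S(1,5)≠ N(1,4)–N(2,4)= N(1,4)–S(2,3)≠ S(1,5)–N(1,6)≠ S(1,5)–N(2,6)≠ S(1,5)–N(2,4)≠ N(1,6)–N(2,6)=  → 10/15 unlike.
Row 2: N(2,0)–S(2,1)≠ N(2,0)–S(3,1)≠ S(2,1)–S(3,1)= S(2,3)–N(2,4)≠ S(2,3)–S(3,3)= S(2,3)–N(3,4)≠ N(2,4)–N(3,4)= N(2,4)–S(3,3)≠ N(2,6)–N(3,6)=  → 5/9 unlike.
Row 3: S(3,1)–S(4,1)= S(3,3)–N(3,4)≠ S(3,3)–S(4,3)= S(3,3)–S(4,4)= N(3,4)–S(4,4)≠ N(3,4)–S(4,5)≠ N(3,4)–S(4,3)≠ N(3,6)–N(4,6)= N(3,6)–S(4,5)≠  → 5/9 unlike.
Row 4: S(4,1)–S(5,1)= S(4,1)–N(5,2)≠ S(4,3)–S(4,4)= S(4,3)–N(5,3)≠ S(4,3)–S(5,4)= S(4,3)–N(5,2)≠ S(4,4)–S(4,5)= S(4,4)–S(5,4)= S(4,4)–S(5,5)= S(4,4)–N(5,3)≠ S(4,5)–N(4,6)≠ S(4,5)–S(5,5)= S(4,5)–N(5,6)≠ S(4,5)–S(5,4)= N(4,6)–N(5,6)= N(4,6)–S(5,5)≠  → 7/16 unlike.
Row 5: S(5,1)–N(5,2)≠ N(5,2)–N(5,3)= N(5,3)–S(5,4)≠ S(5,4)–S(5,5)= S(5,5)–N(5,6)≠  → 3/5 unlike.
Total adjacent occupied pairs: 67; unlike-type pairs: 37.
37/67 is already in lowest terms.

37/67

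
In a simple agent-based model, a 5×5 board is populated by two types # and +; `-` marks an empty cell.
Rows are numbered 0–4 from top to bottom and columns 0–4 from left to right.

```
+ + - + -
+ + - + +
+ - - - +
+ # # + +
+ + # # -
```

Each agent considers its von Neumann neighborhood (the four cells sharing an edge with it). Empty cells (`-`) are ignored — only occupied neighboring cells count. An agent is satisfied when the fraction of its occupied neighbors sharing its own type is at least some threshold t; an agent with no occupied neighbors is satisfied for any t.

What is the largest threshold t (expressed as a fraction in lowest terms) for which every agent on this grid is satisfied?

(0,0)+ 2/2
(0,1)+ 2/2
(0,3)+ 1/1
(1,0)+ 3/3
(1,1)+ 2/2
(1,3)+ 2/2
(1,4)+ 2/2
(2,0)+ 2/2
(2,4)+ 2/2
(3,0)+ 2/3
(3,1)# 1/3
(3,2)# 2/3
(3,3)+ 1/3
(3,4)+ 2/2
(4,0)+ 2/2
(4,1)+ 1/3
(4,2)# 2/3
(4,3)# 1/2
The smallest same-type fraction is 1/3 at (3,1), which reduces to 1/3. Any threshold above that leaves this agent unsatisfied.

1/3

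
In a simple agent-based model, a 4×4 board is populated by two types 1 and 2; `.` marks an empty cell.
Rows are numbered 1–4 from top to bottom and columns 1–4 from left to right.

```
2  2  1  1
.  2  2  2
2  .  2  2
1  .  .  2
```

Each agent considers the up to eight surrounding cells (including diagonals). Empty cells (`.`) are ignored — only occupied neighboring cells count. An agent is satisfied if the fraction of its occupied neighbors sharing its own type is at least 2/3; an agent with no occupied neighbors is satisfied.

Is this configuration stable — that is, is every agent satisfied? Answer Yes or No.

(1,1)2 2/2 ok
(1,2)2 3/4 ok
(1,3)1 1/5 unhappy
(1,4)1 1/3 unhappy
(2,2)2 5/6 ok
(2,3)2 5/7 ok
(2,4)2 3/5 unhappy
(3,1)2 1/2 unhappy
(3,3)2 5/5 ok
(3,4)2 4/4 ok
(4,1)1 0/1 unhappy
(4,4)2 2/2 ok
For instance (1,3) has only 1/5 same-type neighbors, below 2/3.

No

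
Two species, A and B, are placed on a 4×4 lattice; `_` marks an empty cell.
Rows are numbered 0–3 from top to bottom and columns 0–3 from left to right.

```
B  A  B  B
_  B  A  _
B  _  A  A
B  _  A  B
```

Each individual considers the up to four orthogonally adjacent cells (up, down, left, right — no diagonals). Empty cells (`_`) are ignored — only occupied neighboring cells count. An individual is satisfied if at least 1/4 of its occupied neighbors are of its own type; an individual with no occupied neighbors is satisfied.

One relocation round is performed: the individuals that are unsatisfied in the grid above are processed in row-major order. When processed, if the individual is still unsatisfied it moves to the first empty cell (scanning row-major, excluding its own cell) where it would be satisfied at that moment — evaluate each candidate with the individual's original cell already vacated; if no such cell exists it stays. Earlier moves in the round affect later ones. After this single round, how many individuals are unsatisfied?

0

Initially unsatisfied (in order): (0,0), (0,1), (1,1), (3,3).
  (0,0) → (1,0).
  (0,1) → (1,3).
  (1,1): now satisfied by earlier moves; stays.
  (3,3) → (0,0).
Resulting grid:
B _ B B
B B A A
B _ A A
B _ A _
All satisfied now.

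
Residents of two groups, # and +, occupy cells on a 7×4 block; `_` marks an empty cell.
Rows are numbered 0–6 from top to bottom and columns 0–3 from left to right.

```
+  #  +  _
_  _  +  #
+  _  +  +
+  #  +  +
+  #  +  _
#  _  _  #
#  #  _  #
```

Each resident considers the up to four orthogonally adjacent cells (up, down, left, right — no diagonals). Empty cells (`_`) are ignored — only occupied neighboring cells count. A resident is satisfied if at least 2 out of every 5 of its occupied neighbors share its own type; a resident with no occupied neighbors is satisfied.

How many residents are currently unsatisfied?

Row 0: (0,0)+ 0/1 not · (0,1)# 0/2 not · (0,2)+ 1/2 satisfied
Row 1: (1,2)+ 2/3 satisfied · (1,3)# 0/2 not
Row 2: (2,0)+ 1/1 satisfied · (2,2)+ 3/3 satisfied · (2,3)+ 2/3 satisfied
Row 3: (3,0)+ 2/3 satisfied · (3,1)# 1/3 not · (3,2)+ 3/4 satisfied · (3,3)+ 2/2 satisfied
Row 4: (4,0)+ 1/3 not · (4,1)# 1/3 not · (4,2)+ 1/2 satisfied
Row 5: (5,0)# 1/2 satisfied · (5,3)# 1/1 satisfied
Row 6: (6,0)# 2/2 satisfied · (6,1)# 1/1 satisfied · (6,3)# 1/1 satisfied
Unsatisfied: (0,0), (0,1), (1,3), (3,1), (4,0), (4,1) — 6 in total.

6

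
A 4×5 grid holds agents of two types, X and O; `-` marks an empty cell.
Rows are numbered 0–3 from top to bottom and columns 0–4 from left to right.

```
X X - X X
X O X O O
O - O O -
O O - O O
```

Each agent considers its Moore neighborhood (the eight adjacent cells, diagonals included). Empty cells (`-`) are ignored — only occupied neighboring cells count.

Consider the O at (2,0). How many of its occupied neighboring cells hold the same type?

3

Occupied neighbors of (2,0): (1,0)=X, (1,1)=O, (3,0)=O, (3,1)=O.
Same type (O): 3 of 4.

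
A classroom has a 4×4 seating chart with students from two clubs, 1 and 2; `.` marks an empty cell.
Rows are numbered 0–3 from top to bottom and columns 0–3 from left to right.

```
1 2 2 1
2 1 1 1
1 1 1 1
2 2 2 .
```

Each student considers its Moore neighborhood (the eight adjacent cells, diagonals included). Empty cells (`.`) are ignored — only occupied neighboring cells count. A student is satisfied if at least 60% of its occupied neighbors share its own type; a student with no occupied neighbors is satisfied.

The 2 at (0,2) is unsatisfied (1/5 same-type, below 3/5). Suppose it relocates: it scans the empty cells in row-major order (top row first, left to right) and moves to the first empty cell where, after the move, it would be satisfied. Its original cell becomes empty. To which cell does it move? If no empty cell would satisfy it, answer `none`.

none

Vacating (0,2). Empty cells in order:
  (3,3): 1/3 same-type → still unsatisfied.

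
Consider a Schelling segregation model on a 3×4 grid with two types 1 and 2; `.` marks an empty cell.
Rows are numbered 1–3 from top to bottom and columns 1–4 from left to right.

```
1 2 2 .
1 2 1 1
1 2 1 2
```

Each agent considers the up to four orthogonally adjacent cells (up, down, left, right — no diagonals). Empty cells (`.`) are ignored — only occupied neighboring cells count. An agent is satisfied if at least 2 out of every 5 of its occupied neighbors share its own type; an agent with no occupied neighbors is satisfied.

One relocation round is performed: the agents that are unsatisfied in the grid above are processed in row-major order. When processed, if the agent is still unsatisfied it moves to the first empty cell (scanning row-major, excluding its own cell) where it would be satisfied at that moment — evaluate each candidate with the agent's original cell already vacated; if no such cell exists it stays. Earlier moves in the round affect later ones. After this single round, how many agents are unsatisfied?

Initially unsatisfied (in order): (3,2), (3,3), (3,4).
  (3,2) → (1,4).
  (3,3): now satisfied by earlier moves; stays.
  (3,4): no empty cell satisfies it; stays.
Resulting grid:
1 2 2 2
1 2 1 1
1 . 1 2
Unsatisfied now: (2,2), (2,4), (3,4).

3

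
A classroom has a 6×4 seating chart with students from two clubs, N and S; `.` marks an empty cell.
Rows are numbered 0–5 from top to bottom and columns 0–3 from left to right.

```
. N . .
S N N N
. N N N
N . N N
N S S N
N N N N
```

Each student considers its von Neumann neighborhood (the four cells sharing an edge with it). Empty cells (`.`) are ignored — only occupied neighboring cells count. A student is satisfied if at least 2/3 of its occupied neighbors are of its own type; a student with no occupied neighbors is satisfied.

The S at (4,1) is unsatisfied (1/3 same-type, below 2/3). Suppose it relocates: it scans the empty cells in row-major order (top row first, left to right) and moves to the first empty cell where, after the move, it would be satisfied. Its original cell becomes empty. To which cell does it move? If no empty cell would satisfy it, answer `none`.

Vacating (4,1). Empty cells in order:
  (0,0): 1/2 same-type → still unsatisfied.
  (0,2): 0/2 same-type → still unsatisfied.
  (0,3): 0/1 same-type → still unsatisfied.
  (2,0): 1/3 same-type → still unsatisfied.
  (3,1): 0/3 same-type → still unsatisfied.

none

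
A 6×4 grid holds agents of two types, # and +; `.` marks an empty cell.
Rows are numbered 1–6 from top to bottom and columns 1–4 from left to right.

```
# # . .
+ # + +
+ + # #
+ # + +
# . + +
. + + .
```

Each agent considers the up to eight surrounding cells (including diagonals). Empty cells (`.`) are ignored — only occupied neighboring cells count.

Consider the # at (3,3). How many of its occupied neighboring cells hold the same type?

Occupied neighbors of (3,3): (2,2)=#, (2,3)=+, (2,4)=+, (3,2)=+, (3,4)=#, (4,2)=#, (4,3)=+, (4,4)=+.
Same type (#): 3 of 8.

3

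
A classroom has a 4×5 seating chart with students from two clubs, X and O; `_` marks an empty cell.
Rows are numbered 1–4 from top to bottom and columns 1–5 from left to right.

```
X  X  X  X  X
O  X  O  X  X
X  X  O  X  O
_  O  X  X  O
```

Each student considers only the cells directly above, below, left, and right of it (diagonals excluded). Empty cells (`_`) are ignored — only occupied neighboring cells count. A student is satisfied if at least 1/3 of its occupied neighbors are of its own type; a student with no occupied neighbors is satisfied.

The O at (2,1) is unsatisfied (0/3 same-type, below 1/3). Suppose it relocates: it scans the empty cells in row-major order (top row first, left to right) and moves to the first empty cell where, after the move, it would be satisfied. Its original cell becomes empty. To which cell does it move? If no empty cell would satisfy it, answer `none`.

(4,1)

Vacating (2,1). Empty cells in order:
  (4,1): 1/2 same-type → satisfied — stop here.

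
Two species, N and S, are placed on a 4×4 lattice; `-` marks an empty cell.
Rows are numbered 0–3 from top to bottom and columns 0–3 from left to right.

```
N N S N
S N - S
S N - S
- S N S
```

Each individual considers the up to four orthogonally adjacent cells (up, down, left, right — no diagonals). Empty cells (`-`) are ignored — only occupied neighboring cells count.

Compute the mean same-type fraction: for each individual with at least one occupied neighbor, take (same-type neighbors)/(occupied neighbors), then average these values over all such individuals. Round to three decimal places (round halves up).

0.385

(0,0)N 1/2
(0,1)N 2/3
(0,2)S 0/2
(0,3)N 0/2
(1,0)S 1/3
(1,1)N 2/3
(1,3)S 1/2
(2,0)S 1/2
(2,1)N 1/3
(2,3)S 2/2
(3,1)S 0/2
(3,2)N 0/2
(3,3)S 1/2
Sum over 13 individuals: 1/2 + 2/3 + 0/2 + 0/2 + 1/3 + 2/3 + 1/2 + 1/2 + 1/3 + 2/2 + 0/2 + 0/2 + 1/2 = 5; mean = 5 ÷ 13 = 5/13 = 0.384615… → 0.385.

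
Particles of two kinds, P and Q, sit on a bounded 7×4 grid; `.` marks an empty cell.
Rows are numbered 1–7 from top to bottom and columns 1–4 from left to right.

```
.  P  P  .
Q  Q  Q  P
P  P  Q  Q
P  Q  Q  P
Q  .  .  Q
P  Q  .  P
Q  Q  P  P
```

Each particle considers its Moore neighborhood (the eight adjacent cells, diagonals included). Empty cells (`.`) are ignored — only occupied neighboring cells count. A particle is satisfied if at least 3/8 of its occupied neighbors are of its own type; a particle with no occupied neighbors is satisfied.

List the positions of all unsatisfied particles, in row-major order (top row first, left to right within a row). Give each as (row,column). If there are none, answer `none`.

(1,2), (2,1), (2,4), (3,2), (4,4), (5,4), (6,1)

(1,2)P 1/4 unhappy
(1,3)P 2/4 ok
(2,1)Q 1/4 unhappy
(2,2)Q 3/7 ok
(2,3)Q 3/7 ok
(2,4)P 1/4 unhappy
(3,1)P 2/5 ok
(3,2)P 2/8 unhappy
(3,3)Q 5/8 ok
(3,4)Q 3/5 ok
(4,1)P 2/4 ok
(4,2)Q 3/6 ok
(4,3)Q 4/6 ok
(4,4)P 0/4 unhappy
(5,1)Q 2/4 ok
(5,4)Q 1/3 unhappy
(6,1)P 0/4 unhappy
(6,2)Q 3/5 ok
(6,4)P 2/3 ok
(7,1)Q 2/3 ok
(7,2)Q 2/4 ok
(7,3)P 2/4 ok
(7,4)P 2/2 ok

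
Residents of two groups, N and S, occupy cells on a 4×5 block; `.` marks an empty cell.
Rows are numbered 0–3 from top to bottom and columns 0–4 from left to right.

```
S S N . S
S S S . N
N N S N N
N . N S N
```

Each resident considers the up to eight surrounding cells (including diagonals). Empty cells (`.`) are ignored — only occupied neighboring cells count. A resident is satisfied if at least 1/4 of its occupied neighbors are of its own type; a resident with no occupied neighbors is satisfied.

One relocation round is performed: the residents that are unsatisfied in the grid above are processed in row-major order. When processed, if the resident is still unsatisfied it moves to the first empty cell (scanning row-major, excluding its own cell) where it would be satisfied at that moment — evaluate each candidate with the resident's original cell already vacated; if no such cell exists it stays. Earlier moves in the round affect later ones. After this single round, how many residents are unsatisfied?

0

Initially unsatisfied (in order): (0,2), (0,4), (3,3).
  (0,2) → (0,3).
  (0,4) → (0,2).
  (3,3) → (1,3).
Resulting grid:
S S S N .
S S S S N
N N S N N
N . N . N
All satisfied now.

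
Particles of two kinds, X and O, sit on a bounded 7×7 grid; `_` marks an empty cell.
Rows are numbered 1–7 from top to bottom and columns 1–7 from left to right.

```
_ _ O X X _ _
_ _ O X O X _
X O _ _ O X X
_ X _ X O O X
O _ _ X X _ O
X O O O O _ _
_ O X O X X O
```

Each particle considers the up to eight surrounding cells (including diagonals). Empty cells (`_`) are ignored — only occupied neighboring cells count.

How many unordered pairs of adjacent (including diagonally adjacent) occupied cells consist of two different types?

Scan each occupied cell's neighbors to the right and below (and the two forward diagonals) so each pair is counted once.
From row 1: 5 unlike of 10 pairs (running 5/10).
From row 2: 6 unlike of 10 pairs (running 11/20).
From row 3: 7 unlike of 13 pairs (running 18/33).
From row 4: 7 unlike of 11 pairs (running 25/44).
From row 5: 6 unlike of 8 pairs (running 31/52).
From row 6: 8 unlike of 16 pairs (running 39/68).
From row 7: 4 unlike of 5 pairs (running 43/73).
Total adjacent occupied pairs: 73; unlike-type pairs: 43.

43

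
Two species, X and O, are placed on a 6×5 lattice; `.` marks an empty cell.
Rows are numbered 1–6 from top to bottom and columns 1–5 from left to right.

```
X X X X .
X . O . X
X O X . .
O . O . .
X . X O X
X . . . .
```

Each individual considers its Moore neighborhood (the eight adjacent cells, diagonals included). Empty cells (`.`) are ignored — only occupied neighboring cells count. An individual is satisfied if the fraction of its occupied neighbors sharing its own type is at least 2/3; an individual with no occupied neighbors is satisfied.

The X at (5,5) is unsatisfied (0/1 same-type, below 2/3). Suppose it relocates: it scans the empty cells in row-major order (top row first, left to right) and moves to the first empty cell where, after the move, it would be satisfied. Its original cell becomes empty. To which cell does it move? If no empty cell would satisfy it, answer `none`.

(1,5)

Vacating (5,5). Empty cells in order:
  (1,5): 2/2 same-type → satisfied — stop here.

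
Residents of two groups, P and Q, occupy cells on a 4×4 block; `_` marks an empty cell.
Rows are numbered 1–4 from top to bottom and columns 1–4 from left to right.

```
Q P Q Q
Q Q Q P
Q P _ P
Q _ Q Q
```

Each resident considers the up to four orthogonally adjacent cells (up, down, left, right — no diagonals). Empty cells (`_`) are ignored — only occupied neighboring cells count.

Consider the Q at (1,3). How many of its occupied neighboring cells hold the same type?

Occupied neighbors of (1,3): (2,3)=Q, (1,2)=P, (1,4)=Q.
Same type (Q): 2 of 3.

2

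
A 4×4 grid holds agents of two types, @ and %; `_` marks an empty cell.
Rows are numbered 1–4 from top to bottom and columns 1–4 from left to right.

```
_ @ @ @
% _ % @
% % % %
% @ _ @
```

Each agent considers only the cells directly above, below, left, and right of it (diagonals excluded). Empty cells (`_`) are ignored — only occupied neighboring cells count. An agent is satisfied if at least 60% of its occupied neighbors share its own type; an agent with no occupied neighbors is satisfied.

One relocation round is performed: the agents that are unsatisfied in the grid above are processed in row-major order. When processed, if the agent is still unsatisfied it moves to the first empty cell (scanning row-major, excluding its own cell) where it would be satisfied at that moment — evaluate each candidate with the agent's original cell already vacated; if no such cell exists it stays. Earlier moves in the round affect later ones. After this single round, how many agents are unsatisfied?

3

Initially unsatisfied (in order): (2,3), (2,4), (3,4), (4,1), (4,2), (4,4).
  (2,3) → (2,2).
  (2,4) → (4,3).
  (3,4) → (2,3).
  (4,1): no empty cell satisfies it; stays.
  (4,2): no empty cell satisfies it; stays.
  (4,4): now satisfied by earlier moves; stays.
Resulting grid:
_ @ @ @
% % % _
% % % _
% @ @ @
Unsatisfied now: (1,2), (4,1), (4,2).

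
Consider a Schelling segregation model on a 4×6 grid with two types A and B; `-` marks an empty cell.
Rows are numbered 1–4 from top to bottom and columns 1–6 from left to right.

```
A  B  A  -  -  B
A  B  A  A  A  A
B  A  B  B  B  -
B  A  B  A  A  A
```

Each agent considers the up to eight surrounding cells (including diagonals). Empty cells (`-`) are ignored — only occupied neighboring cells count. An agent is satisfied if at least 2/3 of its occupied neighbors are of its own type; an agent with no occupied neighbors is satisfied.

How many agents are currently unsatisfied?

21

(1,1)A 1/3 ✗
(1,2)B 1/5 ✗
(1,3)A 2/4 ✗
(1,6)B 0/2 ✗
(2,1)A 2/5 ✗
(2,2)B 3/8 ✗
(2,3)A 3/7 ✗
(2,4)A 3/6 ✗
(2,5)A 2/5 ✗
(2,6)A 1/3 ✗
(3,1)B 2/5 ✗
(3,2)A 3/8 ✗
(3,3)B 3/8 ✗
(3,4)B 3/8 ✗
(3,5)B 1/7 ✗
(4,1)B 1/3 ✗
(4,2)A 1/5 ✗
(4,3)B 2/5 ✗
(4,4)A 1/5 ✗
(4,5)A 2/4 ✗
(4,6)A 1/2 ✗
Unsatisfied: (1,1), (1,2), (1,3), (1,6), (2,1), (2,2), (2,3), (2,4), (2,5), (2,6), (3,1), (3,2), (3,3), (3,4), (3,5), (4,1), (4,2), (4,3), (4,4), (4,5), (4,6) — 21 in total.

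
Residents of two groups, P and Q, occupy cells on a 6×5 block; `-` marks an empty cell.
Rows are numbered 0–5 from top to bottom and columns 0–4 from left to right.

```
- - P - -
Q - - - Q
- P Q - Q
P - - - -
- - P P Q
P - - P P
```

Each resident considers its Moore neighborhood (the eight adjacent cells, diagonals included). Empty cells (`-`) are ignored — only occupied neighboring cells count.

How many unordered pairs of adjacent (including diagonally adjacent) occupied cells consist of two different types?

5

Scan each occupied cell's neighbors to the right and below (and the two forward diagonals) so each pair is counted once.
Row 1: Q(1,0)–P(2,1)≠ Q(1,4)–Q(2,4)=  → 1/2 unlike.
Row 2: P(2,1)–Q(2,2)≠ P(2,1)–P(3,0)=  → 1/2 unlike.
Row 4: P(4,2)–P(4,3)= P(4,2)–P(5,3)= P(4,3)–Q(4,4)≠ P(4,3)–P(5,3)= P(4,3)–P(5,4)= Q(4,4)–P(5,4)≠ Q(4,4)–P(5,3)≠  → 3/7 unlike.
Row 5: P(5,3)–P(5,4)=  → 0/1 unlike.
Total adjacent occupied pairs: 12; unlike-type pairs: 5.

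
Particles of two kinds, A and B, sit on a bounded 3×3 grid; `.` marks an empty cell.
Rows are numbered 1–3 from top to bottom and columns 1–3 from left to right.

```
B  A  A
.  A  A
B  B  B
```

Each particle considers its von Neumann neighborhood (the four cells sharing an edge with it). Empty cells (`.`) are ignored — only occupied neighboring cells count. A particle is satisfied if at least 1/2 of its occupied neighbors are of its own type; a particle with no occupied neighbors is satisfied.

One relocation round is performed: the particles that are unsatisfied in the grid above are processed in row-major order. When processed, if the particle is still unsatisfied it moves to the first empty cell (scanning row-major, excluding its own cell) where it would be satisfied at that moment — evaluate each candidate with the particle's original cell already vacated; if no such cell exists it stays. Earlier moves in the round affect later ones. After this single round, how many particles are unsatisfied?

Initially unsatisfied (in order): (1,1).
  (1,1) → (2,1).
Resulting grid:
. A A
B A A
B B B
All satisfied now.

0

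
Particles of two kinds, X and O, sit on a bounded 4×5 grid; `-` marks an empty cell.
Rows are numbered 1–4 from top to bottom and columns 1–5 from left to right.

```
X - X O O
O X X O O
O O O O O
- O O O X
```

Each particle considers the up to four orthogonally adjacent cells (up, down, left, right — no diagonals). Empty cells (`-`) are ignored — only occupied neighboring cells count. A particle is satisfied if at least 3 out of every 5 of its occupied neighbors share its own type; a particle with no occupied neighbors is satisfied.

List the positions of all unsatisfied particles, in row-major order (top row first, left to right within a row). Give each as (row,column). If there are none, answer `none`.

(1,1), (1,3), (2,1), (2,2), (2,3), (4,5)

(1,1)X 0/1 unhappy
(1,3)X 1/2 unhappy
(1,4)O 2/3 ok
(1,5)O 2/2 ok
(2,1)O 1/3 unhappy
(2,2)X 1/3 unhappy
(2,3)X 2/4 unhappy
(2,4)O 3/4 ok
(2,5)O 3/3 ok
(3,1)O 2/2 ok
(3,2)O 3/4 ok
(3,3)O 3/4 ok
(3,4)O 4/4 ok
(3,5)O 2/3 ok
(4,2)O 2/2 ok
(4,3)O 3/3 ok
(4,4)O 2/3 ok
(4,5)X 0/2 unhappy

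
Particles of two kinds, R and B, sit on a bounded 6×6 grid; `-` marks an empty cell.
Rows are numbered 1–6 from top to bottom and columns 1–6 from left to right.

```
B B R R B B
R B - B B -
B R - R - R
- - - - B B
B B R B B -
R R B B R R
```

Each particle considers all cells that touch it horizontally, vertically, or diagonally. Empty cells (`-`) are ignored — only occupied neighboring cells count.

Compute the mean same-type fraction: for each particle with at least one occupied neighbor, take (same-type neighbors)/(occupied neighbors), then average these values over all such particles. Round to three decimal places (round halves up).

0.441

(1,1)B 2/3
(1,2)B 2/4
(1,3)R 1/4
(1,4)R 1/4
(1,5)B 3/4
(1,6)B 2/2
(2,1)R 1/5
(2,2)B 3/6
(2,4)B 2/5
(2,5)B 3/6
(3,1)B 1/3
(3,2)R 1/3
(3,4)R 0/3
(3,6)R 0/3
(4,5)B 3/5
(4,6)B 2/3
(5,1)B 1/3
(5,2)B 2/5
(5,3)R 1/5
(5,4)B 4/6
(5,5)B 4/6
(6,1)R 1/3
(6,2)R 2/5
(6,3)B 3/5
(6,4)B 3/5
(6,5)R 1/4
(6,6)R 1/2
Sum over 27 particles: 2/3 + 2/4 + 1/4 + 1/4 + 3/4 + 2/2 + 1/5 + 3/6 + 2/5 + 3/6 + 1/3 + 1/3 + 0/3 + 0/3 + 3/5 + 2/3 + 1/3 + 2/5 + 1/5 + 4/6 + 4/6 + 1/3 + 2/5 + 3/5 + 3/5 + 1/4 + 1/2 = 119/10; mean = 119/10 ÷ 27 = 119/270 = 0.440740… → 0.441.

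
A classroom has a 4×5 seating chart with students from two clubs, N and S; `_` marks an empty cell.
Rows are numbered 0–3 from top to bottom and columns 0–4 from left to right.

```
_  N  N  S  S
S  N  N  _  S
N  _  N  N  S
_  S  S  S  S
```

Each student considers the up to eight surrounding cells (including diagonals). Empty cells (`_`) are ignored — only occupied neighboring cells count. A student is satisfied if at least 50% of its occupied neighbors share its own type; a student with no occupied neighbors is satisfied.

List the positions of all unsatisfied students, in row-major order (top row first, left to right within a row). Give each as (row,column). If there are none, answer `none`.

Row 0: (0,1)N 3/4 ✓ · (0,2)N 3/4 ✓ · (0,3)S 2/4 ✓ · (0,4)S 2/2 ✓
Row 1: (1,0)S 0/3 ✗ · (1,1)N 5/6 ✓ · (1,2)N 5/6 ✓ · (1,4)S 3/4 ✓
Row 2: (2,0)N 1/3 ✗ · (2,2)N 3/6 ✓ · (2,3)N 2/7 ✗ · (2,4)S 3/4 ✓
Row 3: (3,1)S 1/3 ✗ · (3,2)S 2/4 ✓ · (3,3)S 3/5 ✓ · (3,4)S 2/3 ✓

(1,0), (2,0), (2,3), (3,1)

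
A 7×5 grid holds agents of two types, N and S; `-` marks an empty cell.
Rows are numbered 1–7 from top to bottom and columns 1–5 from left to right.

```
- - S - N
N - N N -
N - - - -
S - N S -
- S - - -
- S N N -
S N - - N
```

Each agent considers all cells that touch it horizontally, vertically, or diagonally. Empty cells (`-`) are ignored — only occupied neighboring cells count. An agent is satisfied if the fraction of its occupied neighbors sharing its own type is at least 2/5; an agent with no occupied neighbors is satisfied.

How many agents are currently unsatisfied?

Row 1: (1,3)S 0/2 ✗ · (1,5)N 1/1 ✓
Row 2: (2,1)N 1/1 ✓ · (2,3)N 1/2 ✓ · (2,4)N 2/3 ✓
Row 3: (3,1)N 1/2 ✓
Row 4: (4,1)S 1/2 ✓ · (4,3)N 0/2 ✗ · (4,4)S 0/1 ✗
Row 5: (5,2)S 2/4 ✓
Row 6: (6,2)S 2/4 ✓ · (6,3)N 2/4 ✓ · (6,4)N 2/2 ✓
Row 7: (7,1)S 1/2 ✓ · (7,2)N 1/3 ✗ · (7,5)N 1/1 ✓
Unsatisfied: (1,3), (4,3), (4,4), (7,2) — 4 in total.

4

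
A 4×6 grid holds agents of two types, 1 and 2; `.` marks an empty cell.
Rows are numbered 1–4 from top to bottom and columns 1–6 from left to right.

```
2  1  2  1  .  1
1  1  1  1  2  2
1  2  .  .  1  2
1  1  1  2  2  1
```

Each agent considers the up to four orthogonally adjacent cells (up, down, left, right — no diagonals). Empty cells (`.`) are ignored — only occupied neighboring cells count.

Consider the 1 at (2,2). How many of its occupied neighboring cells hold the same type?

Occupied neighbors of (2,2): (1,2)=1, (3,2)=2, (2,1)=1, (2,3)=1.
Same type (1): 3 of 4.

3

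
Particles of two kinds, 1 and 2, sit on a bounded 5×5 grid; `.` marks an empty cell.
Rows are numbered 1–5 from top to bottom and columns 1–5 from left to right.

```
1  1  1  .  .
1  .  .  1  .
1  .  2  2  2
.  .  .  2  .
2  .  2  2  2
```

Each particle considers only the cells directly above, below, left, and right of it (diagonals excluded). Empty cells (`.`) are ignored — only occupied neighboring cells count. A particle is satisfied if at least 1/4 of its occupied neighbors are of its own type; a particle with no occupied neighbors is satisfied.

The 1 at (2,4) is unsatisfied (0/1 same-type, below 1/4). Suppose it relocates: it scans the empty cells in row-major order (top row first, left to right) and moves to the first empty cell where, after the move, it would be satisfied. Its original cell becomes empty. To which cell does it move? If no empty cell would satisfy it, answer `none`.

(1,4)

Vacating (2,4). Empty cells in order:
  (1,4): 1/1 same-type → satisfied — stop here.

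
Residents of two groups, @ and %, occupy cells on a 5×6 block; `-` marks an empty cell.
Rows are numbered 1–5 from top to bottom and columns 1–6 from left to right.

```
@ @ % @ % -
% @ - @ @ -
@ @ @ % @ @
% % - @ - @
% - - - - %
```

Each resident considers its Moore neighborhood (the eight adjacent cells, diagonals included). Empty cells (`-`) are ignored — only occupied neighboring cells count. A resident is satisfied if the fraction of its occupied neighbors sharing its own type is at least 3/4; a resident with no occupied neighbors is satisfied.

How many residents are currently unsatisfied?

18

(1,1)@ 2/3 ✗
(1,2)@ 2/4 ✗
(1,3)% 0/4 ✗
(1,4)@ 2/4 ✗
(1,5)% 0/3 ✗
(2,1)% 0/5 ✗
(2,2)@ 5/7 ✗
(2,4)@ 4/7 ✗
(2,5)@ 4/6 ✗
(3,1)@ 2/5 ✗
(3,2)@ 3/6 ✗
(3,3)@ 4/6 ✗
(3,4)% 0/5 ✗
(3,5)@ 5/6 ✓
(3,6)@ 3/3 ✓
(4,1)% 2/4 ✗
(4,2)% 2/5 ✗
(4,4)@ 2/3 ✗
(4,6)@ 2/3 ✗
(5,1)% 2/2 ✓
(5,6)% 0/1 ✗
Unsatisfied: (1,1), (1,2), (1,3), (1,4), (1,5), (2,1), (2,2), (2,4), (2,5), (3,1), (3,2), (3,3), (3,4), (4,1), (4,2), (4,4), (4,6), (5,6) — 18 in total.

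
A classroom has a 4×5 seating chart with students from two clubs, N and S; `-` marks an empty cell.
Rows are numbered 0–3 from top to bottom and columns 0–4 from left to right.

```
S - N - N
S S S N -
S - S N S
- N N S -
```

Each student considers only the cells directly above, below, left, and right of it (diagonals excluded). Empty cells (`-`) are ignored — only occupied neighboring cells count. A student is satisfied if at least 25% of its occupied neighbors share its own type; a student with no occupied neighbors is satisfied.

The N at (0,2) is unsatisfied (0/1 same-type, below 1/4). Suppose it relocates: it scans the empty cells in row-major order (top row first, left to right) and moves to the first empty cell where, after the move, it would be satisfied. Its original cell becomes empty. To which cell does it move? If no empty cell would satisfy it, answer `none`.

(0,3)

Vacating (0,2). Empty cells in order:
  (0,1): 0/2 same-type → still unsatisfied.
  (0,3): 2/2 same-type → satisfied — stop here.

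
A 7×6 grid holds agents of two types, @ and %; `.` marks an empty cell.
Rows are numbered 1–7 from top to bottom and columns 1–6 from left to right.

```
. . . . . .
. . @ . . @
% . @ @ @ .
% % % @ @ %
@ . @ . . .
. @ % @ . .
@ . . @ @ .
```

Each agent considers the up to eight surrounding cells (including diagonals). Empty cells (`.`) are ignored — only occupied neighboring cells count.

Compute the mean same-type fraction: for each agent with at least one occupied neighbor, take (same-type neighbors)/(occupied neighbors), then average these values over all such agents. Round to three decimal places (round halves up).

0.659

Row 2: (2,3)@ 2/2 · (2,6)@ 1/1
Row 3: (3,1)% 2/2 · (3,3)@ 3/5 · (3,4)@ 5/6 · (3,5)@ 4/5
Row 4: (4,1)% 2/3 · (4,2)% 3/6 · (4,3)% 1/5 · (4,4)@ 5/6 · (4,5)@ 3/4 · (4,6)% 0/2
Row 5: (5,1)@ 1/3 · (5,3)@ 3/6
Row 6: (6,2)@ 3/4 · (6,3)% 0/4 · (6,4)@ 3/4
Row 7: (7,1)@ 1/1 · (7,4)@ 2/3 · (7,5)@ 2/2
Sum over 20 agents: 2/2 + 1/1 + 2/2 + 3/5 + 5/6 + 4/5 + 2/3 + 3/6 + 1/5 + 5/6 + 3/4 + 0/2 + 1/3 + 3/6 + 3/4 + 0/4 + 3/4 + 1/1 + 2/3 + 2/2 = 791/60; mean = 791/60 ÷ 20 = 791/1200 = 0.659166… → 0.659.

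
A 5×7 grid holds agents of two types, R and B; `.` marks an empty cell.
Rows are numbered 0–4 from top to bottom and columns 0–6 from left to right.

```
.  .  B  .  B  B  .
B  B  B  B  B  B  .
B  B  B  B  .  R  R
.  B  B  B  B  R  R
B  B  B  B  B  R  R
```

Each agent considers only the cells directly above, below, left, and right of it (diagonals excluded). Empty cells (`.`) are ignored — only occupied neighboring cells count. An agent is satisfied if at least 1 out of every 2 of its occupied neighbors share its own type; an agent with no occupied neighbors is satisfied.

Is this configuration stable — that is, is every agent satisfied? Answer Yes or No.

Yes

Row 0: (0,2)B 1/1 satisfied · (0,4)B 2/2 satisfied · (0,5)B 2/2 satisfied
Row 1: (1,0)B 2/2 satisfied · (1,1)B 3/3 satisfied · (1,2)B 4/4 satisfied · (1,3)B 3/3 satisfied · (1,4)B 3/3 satisfied · (1,5)B 2/3 satisfied
Row 2: (2,0)B 2/2 satisfied · (2,1)B 4/4 satisfied · (2,2)B 4/4 satisfied · (2,3)B 3/3 satisfied · (2,5)R 2/3 satisfied · (2,6)R 2/2 satisfied
Row 3: (3,1)B 3/3 satisfied · (3,2)B 4/4 satisfied · (3,3)B 4/4 satisfied · (3,4)B 2/3 satisfied · (3,5)R 3/4 satisfied · (3,6)R 3/3 satisfied
Row 4: (4,0)B 1/1 satisfied · (4,1)B 3/3 satisfied · (4,2)B 3/3 satisfied · (4,3)B 3/3 satisfied · (4,4)B 2/3 satisfied · (4,5)R 2/3 satisfied · (4,6)R 2/2 satisfied
All meet the threshold, so the configuration is stable.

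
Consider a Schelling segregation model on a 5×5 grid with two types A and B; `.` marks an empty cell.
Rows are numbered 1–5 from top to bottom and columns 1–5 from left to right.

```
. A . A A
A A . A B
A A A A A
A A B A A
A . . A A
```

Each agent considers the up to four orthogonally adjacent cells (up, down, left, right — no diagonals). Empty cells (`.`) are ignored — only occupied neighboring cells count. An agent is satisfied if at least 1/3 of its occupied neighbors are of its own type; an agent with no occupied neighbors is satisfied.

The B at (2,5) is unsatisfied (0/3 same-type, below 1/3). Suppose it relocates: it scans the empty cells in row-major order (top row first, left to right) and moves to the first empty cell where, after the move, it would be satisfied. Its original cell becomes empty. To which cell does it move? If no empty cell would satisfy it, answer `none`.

Vacating (2,5). Empty cells in order:
  (1,1): 0/2 same-type → still unsatisfied.
  (1,3): 0/2 same-type → still unsatisfied.
  (2,3): 0/3 same-type → still unsatisfied.
  (5,2): 0/2 same-type → still unsatisfied.
  (5,3): 1/2 same-type → satisfied — stop here.

(5,3)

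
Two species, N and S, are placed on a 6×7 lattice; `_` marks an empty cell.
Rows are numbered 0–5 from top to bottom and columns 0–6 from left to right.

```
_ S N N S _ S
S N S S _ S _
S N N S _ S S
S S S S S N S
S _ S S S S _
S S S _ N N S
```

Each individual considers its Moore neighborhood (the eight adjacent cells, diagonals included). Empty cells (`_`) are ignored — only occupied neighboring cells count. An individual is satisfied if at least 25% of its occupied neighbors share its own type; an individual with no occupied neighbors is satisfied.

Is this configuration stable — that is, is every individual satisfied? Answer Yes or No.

No

(0,1)S 2/4 ✓
(0,2)N 2/5 ✓
(0,3)N 1/4 ✓
(0,4)S 2/3 ✓
(0,6)S 1/1 ✓
(1,0)S 2/4 ✓
(1,1)N 3/7 ✓
(1,2)S 3/8 ✓
(1,3)S 3/6 ✓
(1,5)S 4/4 ✓
(2,0)S 3/5 ✓
(2,1)N 2/8 ✓
(2,2)N 2/8 ✓
(2,3)S 5/6 ✓
(2,5)S 4/5 ✓
(2,6)S 3/4 ✓
(3,0)S 3/4 ✓
(3,1)S 5/7 ✓
(3,2)S 5/7 ✓
(3,3)S 6/7 ✓
(3,4)S 6/7 ✓
(3,5)N 0/6 ✗
(3,6)S 3/4 ✓
(4,0)S 4/4 ✓
(4,2)S 6/6 ✓
(4,3)S 6/7 ✓
(4,4)S 4/7 ✓
(4,5)S 4/7 ✓
(5,0)S 2/2 ✓
(5,1)S 4/4 ✓
(5,2)S 3/3 ✓
(5,4)N 1/4 ✓
(5,5)N 1/4 ✓
(5,6)S 1/2 ✓
For instance (3,5) has only 0/6 same-type neighbors, below 1/4.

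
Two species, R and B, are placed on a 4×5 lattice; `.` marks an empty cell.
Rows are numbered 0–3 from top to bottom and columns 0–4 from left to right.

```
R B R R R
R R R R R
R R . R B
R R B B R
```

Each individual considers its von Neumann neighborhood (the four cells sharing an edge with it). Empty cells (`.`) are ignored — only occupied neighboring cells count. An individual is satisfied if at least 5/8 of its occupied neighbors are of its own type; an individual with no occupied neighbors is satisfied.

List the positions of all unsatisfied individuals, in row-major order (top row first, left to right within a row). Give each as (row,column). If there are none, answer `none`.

(0,0), (0,1), (2,3), (2,4), (3,2), (3,3), (3,4)

(0,0)R 1/2 not
(0,1)B 0/3 not
(0,2)R 2/3 satisfied
(0,3)R 3/3 satisfied
(0,4)R 2/2 satisfied
(1,0)R 3/3 satisfied
(1,1)R 3/4 satisfied
(1,2)R 3/3 satisfied
(1,3)R 4/4 satisfied
(1,4)R 2/3 satisfied
(2,0)R 3/3 satisfied
(2,1)R 3/3 satisfied
(2,3)R 1/3 not
(2,4)B 0/3 not
(3,0)R 2/2 satisfied
(3,1)R 2/3 satisfied
(3,2)B 1/2 not
(3,3)B 1/3 not
(3,4)R 0/2 not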